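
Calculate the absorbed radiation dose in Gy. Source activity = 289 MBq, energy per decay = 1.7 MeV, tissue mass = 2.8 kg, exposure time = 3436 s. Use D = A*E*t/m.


A = 289 MBq = 2.8900e+08 Bq
E = 1.7 MeV = 2.7234e-13 J
D = A*E*t/m = 2.8900e+08*2.7234e-13*3436/2.8
D = 0.09658 Gy


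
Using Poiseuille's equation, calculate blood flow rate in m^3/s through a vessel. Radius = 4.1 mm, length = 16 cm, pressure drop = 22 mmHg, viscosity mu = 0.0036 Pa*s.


Q = pi*r^4*dP / (8*mu*L)
r = 0.0041 m, L = 0.16 m
dP = 22 mmHg = 2933.084 Pa
Q = 5.6506e-04 m^3/s


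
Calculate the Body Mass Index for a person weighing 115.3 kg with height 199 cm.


BMI = weight / height^2
height = 199 cm = 1.99 m
BMI = 115.3 / 1.99^2
BMI = 29.12 kg/m^2


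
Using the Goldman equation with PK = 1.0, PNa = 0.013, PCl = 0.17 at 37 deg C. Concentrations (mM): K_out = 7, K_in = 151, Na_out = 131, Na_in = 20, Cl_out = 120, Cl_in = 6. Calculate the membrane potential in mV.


Vm = (RT/F)*ln((PK*Ko + PNa*Nao + PCl*Cli)/(PK*Ki + PNa*Nai + PCl*Clo))
Numer = 9.723, Denom = 171.66
Vm = -76.73 mV


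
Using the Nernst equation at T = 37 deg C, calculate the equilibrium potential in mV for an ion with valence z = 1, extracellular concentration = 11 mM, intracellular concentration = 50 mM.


E = (RT/(zF)) * ln(C_out/C_in)
T = 37 + 273.15 = 310.15 K
E = (8.314 * 310.15 / (1 * 96485)) * ln(11/50)
E = -40.47 mV


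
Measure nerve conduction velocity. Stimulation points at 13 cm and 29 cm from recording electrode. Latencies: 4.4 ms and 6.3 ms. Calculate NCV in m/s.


Distance = (29 - 13) / 100 = 0.16 m
dt = (6.3 - 4.4) / 1000 = 0.0019 s
NCV = dist / dt = 84.21 m/s


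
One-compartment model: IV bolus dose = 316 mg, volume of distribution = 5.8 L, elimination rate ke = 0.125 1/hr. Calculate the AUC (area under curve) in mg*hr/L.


C0 = Dose/Vd = 316/5.8 = 54.4828 mg/L
AUC = C0/ke = 54.4828/0.125
AUC = 435.9 mg*hr/L


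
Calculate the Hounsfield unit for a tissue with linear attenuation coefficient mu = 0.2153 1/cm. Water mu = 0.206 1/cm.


HU = ((mu_tissue - mu_water) / mu_water) * 1000
HU = ((0.2153 - 0.206) / 0.206) * 1000
HU = 45.15


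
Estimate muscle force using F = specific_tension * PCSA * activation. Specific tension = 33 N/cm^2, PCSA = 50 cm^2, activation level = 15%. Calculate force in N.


F = sigma * PCSA * activation
F = 33 * 50 * 0.15
F = 247.5 N


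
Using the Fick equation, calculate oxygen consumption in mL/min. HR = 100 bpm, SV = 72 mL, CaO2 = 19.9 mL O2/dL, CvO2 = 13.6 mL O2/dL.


CO = HR*SV = 100*72/1000 = 7.2 L/min
a-v O2 diff = 19.9 - 13.6 = 6.3 mL/dL
VO2 = CO * (CaO2-CvO2) * 10 dL/L
VO2 = 7.2 * 6.3 * 10
VO2 = 453.6 mL/min


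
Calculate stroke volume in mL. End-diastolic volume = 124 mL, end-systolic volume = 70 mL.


SV = EDV - ESV
SV = 124 - 70
SV = 54 mL


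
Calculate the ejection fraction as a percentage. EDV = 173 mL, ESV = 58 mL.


SV = EDV - ESV = 173 - 58 = 115 mL
EF = SV/EDV * 100 = 115/173 * 100
EF = 66.47%


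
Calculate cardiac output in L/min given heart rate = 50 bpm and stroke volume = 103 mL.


CO = HR * SV
CO = 50 * 103 / 1000
CO = 5.15 L/min


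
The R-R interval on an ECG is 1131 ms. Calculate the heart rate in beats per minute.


HR = 60 / RR_interval(s)
RR = 1131 ms = 1.131 s
HR = 60 / 1.131 = 53.05 bpm


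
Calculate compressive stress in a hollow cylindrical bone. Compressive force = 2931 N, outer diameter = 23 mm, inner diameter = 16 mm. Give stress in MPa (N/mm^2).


A = pi*(r_o^2 - r_i^2)
r_o = 11.5 mm, r_i = 8 mm
A = 214.414 mm^2
sigma = F/A = 2931 / 214.414
sigma = 13.67 MPa


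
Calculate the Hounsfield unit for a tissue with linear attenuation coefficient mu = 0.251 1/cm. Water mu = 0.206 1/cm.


HU = ((mu_tissue - mu_water) / mu_water) * 1000
HU = ((0.251 - 0.206) / 0.206) * 1000
HU = 218.4


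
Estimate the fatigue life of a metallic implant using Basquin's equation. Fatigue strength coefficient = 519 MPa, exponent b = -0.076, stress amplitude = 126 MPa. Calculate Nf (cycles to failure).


sigma_a = sigma_f' * (2Nf)^b
2Nf = (sigma_a/sigma_f')^(1/b)
2Nf = (126/519)^(1/-0.076)
2Nf = 1.2286601e+08
Nf = 6.1433e+07


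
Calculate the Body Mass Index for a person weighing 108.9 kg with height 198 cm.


BMI = weight / height^2
height = 198 cm = 1.98 m
BMI = 108.9 / 1.98^2
BMI = 27.78 kg/m^2


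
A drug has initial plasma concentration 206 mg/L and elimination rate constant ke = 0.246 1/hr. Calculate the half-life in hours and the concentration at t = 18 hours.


t_half = ln(2) / ke = 0.693147 / 0.246 = 2.818 hr
C(t) = C0 * exp(-ke*t) = 206 * exp(-0.246*18)
C(18) = 2.459 mg/L


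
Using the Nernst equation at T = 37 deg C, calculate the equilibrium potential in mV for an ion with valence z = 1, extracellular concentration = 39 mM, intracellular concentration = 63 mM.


E = (RT/(zF)) * ln(C_out/C_in)
T = 37 + 273.15 = 310.15 K
E = (8.314 * 310.15 / (1 * 96485)) * ln(39/63)
E = -12.82 mV


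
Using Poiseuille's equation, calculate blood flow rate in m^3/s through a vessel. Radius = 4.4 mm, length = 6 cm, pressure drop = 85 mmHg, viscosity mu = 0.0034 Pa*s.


Q = pi*r^4*dP / (8*mu*L)
r = 0.0044 m, L = 0.06 m
dP = 85 mmHg = 11332.37 Pa
Q = 0.008176 m^3/s


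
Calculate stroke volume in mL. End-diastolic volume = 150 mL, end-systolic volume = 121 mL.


SV = EDV - ESV
SV = 150 - 121
SV = 29 mL


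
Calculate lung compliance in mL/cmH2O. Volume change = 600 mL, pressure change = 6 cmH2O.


C = dV / dP
C = 600 / 6
C = 100 mL/cmH2O


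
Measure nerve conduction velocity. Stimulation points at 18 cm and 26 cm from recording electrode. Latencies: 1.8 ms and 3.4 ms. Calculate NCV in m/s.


Distance = (26 - 18) / 100 = 0.08 m
dt = (3.4 - 1.8) / 1000 = 0.0016 s
NCV = dist / dt = 50 m/s


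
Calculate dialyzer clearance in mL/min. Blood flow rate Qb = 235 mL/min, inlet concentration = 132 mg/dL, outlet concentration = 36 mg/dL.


K = Qb * (Cb_in - Cb_out) / Cb_in
K = 235 * (132 - 36) / 132
K = 170.9 mL/min


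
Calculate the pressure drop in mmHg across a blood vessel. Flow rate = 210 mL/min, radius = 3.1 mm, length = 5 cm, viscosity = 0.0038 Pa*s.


dP = 8*mu*L*Q / (pi*r^4)
Q = 210 mL/min = 3.5e-06 m^3/s
dP = 18.3364 Pa = 18.3364 / 133.322 mmHg = 0.1375 mmHg


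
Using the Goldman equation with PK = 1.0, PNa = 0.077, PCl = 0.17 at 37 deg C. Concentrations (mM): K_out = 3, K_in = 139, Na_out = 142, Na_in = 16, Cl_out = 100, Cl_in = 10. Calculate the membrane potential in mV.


Vm = (RT/F)*ln((PK*Ko + PNa*Nao + PCl*Cli)/(PK*Ki + PNa*Nai + PCl*Clo))
Numer = 15.634, Denom = 157.232
Vm = -61.69 mV


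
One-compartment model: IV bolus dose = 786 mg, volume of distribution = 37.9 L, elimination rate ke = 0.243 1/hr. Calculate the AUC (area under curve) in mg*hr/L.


C0 = Dose/Vd = 786/37.9 = 20.7388 mg/L
AUC = C0/ke = 20.7388/0.243
AUC = 85.34 mg*hr/L


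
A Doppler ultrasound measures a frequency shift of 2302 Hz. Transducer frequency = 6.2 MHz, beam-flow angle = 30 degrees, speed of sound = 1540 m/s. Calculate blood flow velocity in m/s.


v = fd * c / (2 * f0 * cos(theta))
v = 2302 * 1540 / (2 * 6.2000e+06 * cos(30))
v = 0.3301 m/s


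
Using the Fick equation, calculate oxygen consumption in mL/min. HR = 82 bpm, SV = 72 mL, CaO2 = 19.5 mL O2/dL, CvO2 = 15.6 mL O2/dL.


CO = HR*SV = 82*72/1000 = 5.904 L/min
a-v O2 diff = 19.5 - 15.6 = 3.9 mL/dL
VO2 = CO * (CaO2-CvO2) * 10 dL/L
VO2 = 5.904 * 3.9 * 10
VO2 = 230.3 mL/min


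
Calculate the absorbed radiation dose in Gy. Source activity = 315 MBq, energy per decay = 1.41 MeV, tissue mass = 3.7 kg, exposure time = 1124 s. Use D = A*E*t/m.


A = 315 MBq = 3.1500e+08 Bq
E = 1.41 MeV = 2.25882e-13 J
D = A*E*t/m = 3.1500e+08*2.25882e-13*1124/3.7
D = 0.02162 Gy


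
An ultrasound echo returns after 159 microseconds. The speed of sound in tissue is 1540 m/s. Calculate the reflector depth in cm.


depth = c * t / 2
t = 159 us = 1.5900e-04 s
depth = 1540 * 1.5900e-04 / 2
depth = 0.12243 m = 12.243 cm


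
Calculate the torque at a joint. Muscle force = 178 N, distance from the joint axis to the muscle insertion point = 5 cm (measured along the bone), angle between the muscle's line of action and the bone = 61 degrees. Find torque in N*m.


Torque = F * d * sin(theta)   (moment arm = d*sin(theta))
d = 5 cm = 0.05 m
Torque = 178 * 0.05 * sin(61)
Torque = 7.784 N*m


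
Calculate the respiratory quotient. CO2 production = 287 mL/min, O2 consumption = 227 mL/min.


RQ = VCO2 / VO2
RQ = 287 / 227
RQ = 1.264


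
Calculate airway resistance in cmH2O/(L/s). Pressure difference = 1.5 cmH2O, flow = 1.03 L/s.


R = dP / flow
R = 1.5 / 1.03
R = 1.456 cmH2O/(L/s)


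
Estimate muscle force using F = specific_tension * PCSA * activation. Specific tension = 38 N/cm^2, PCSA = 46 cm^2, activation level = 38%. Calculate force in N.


F = sigma * PCSA * activation
F = 38 * 46 * 0.38
F = 664.2 N


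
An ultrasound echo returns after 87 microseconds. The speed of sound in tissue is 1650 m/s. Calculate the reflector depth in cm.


depth = c * t / 2
t = 87 us = 8.7000e-05 s
depth = 1650 * 8.7000e-05 / 2
depth = 0.071775 m = 7.1775 cm


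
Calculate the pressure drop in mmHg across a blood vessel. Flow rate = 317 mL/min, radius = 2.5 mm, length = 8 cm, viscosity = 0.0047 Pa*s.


dP = 8*mu*L*Q / (pi*r^4)
Q = 317 mL/min = 5.28333e-06 m^3/s
dP = 129.502 Pa = 129.502 / 133.322 mmHg = 0.9713 mmHg


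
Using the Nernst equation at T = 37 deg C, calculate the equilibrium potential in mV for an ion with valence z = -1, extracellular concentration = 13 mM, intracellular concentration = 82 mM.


E = (RT/(zF)) * ln(C_out/C_in)
T = 37 + 273.15 = 310.15 K
E = (8.314 * 310.15 / (-1 * 96485)) * ln(13/82)
E = 49.22 mV


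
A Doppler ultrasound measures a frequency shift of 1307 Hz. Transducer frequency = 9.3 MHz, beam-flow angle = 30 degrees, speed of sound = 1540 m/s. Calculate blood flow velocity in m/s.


v = fd * c / (2 * f0 * cos(theta))
v = 1307 * 1540 / (2 * 9.3000e+06 * cos(30))
v = 0.125 m/s


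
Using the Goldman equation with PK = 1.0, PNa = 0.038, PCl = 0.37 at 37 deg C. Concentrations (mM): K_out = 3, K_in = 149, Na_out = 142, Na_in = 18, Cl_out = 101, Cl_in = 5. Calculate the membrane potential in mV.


Vm = (RT/F)*ln((PK*Ko + PNa*Nao + PCl*Cli)/(PK*Ki + PNa*Nai + PCl*Clo))
Numer = 10.246, Denom = 187.054
Vm = -77.62 mV


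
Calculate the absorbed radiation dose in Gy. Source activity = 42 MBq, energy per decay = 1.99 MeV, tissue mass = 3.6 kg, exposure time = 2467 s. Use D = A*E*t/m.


A = 42 MBq = 4.2000e+07 Bq
E = 1.99 MeV = 3.18798e-13 J
D = A*E*t/m = 4.2000e+07*3.18798e-13*2467/3.6
D = 0.009176 Gy


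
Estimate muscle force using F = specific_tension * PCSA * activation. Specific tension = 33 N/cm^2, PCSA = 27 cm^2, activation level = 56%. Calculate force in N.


F = sigma * PCSA * activation
F = 33 * 27 * 0.56
F = 499 N


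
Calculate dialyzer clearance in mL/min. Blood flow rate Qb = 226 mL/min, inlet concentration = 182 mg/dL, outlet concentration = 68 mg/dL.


K = Qb * (Cb_in - Cb_out) / Cb_in
K = 226 * (182 - 68) / 182
K = 141.6 mL/min


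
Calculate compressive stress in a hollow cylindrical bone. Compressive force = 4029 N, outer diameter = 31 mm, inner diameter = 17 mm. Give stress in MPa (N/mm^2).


A = pi*(r_o^2 - r_i^2)
r_o = 15.5 mm, r_i = 8.5 mm
A = 527.788 mm^2
sigma = F/A = 4029 / 527.788
sigma = 7.634 MPa


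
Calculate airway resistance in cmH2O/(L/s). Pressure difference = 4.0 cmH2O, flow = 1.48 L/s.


R = dP / flow
R = 4.0 / 1.48
R = 2.703 cmH2O/(L/s)


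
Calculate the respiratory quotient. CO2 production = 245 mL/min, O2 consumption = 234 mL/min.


RQ = VCO2 / VO2
RQ = 245 / 234
RQ = 1.047


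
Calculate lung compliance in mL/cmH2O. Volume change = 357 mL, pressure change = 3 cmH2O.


C = dV / dP
C = 357 / 3
C = 119 mL/cmH2O


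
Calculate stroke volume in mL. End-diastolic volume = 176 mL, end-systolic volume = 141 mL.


SV = EDV - ESV
SV = 176 - 141
SV = 35 mL


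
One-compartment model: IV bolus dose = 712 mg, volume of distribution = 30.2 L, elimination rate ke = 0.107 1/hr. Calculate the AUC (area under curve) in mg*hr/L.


C0 = Dose/Vd = 712/30.2 = 23.5762 mg/L
AUC = C0/ke = 23.5762/0.107
AUC = 220.3 mg*hr/L


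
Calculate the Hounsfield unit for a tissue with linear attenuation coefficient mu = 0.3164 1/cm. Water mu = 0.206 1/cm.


HU = ((mu_tissue - mu_water) / mu_water) * 1000
HU = ((0.3164 - 0.206) / 0.206) * 1000
HU = 535.9


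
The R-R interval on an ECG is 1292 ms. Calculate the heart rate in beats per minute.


HR = 60 / RR_interval(s)
RR = 1292 ms = 1.292 s
HR = 60 / 1.292 = 46.44 bpm


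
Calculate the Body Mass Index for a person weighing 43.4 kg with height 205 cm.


BMI = weight / height^2
height = 205 cm = 2.05 m
BMI = 43.4 / 2.05^2
BMI = 10.33 kg/m^2


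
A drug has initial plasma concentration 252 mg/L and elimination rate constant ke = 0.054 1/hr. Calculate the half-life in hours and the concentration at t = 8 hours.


t_half = ln(2) / ke = 0.693147 / 0.054 = 12.84 hr
C(t) = C0 * exp(-ke*t) = 252 * exp(-0.054*8)
C(8) = 163.6 mg/L


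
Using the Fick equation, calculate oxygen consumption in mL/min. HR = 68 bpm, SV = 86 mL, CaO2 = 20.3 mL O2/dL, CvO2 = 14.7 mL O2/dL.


CO = HR*SV = 68*86/1000 = 5.848 L/min
a-v O2 diff = 20.3 - 14.7 = 5.6 mL/dL
VO2 = CO * (CaO2-CvO2) * 10 dL/L
VO2 = 5.848 * 5.6 * 10
VO2 = 327.5 mL/min


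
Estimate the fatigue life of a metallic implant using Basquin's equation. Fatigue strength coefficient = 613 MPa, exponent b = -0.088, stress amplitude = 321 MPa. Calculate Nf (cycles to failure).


sigma_a = sigma_f' * (2Nf)^b
2Nf = (sigma_a/sigma_f')^(1/b)
2Nf = (321/613)^(1/-0.088)
2Nf = 1558.3876
Nf = 779.2


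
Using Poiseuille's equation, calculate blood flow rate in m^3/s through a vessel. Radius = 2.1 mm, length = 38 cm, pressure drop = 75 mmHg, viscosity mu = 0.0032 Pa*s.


Q = pi*r^4*dP / (8*mu*L)
r = 0.0021 m, L = 0.38 m
dP = 75 mmHg = 9999.15 Pa
Q = 6.2801e-05 m^3/s


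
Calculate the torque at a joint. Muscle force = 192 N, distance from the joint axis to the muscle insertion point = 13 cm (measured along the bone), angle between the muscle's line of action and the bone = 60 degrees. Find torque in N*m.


Torque = F * d * sin(theta)   (moment arm = d*sin(theta))
d = 13 cm = 0.13 m
Torque = 192 * 0.13 * sin(60)
Torque = 21.62 N*m


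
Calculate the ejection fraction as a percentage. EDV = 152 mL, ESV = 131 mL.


SV = EDV - ESV = 152 - 131 = 21 mL
EF = SV/EDV * 100 = 21/152 * 100
EF = 13.82%


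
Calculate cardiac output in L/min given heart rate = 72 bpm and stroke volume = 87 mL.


CO = HR * SV
CO = 72 * 87 / 1000
CO = 6.264 L/min


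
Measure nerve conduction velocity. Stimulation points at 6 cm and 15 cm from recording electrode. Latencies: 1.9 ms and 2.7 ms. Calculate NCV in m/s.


Distance = (15 - 6) / 100 = 0.09 m
dt = (2.7 - 1.9) / 1000 = 8.0000e-04 s
NCV = dist / dt = 112.5 m/s


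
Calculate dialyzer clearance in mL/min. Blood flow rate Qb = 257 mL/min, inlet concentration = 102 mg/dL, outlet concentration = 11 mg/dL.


K = Qb * (Cb_in - Cb_out) / Cb_in
K = 257 * (102 - 11) / 102
K = 229.3 mL/min


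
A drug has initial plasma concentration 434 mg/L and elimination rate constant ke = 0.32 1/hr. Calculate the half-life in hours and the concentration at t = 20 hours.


t_half = ln(2) / ke = 0.693147 / 0.32 = 2.166 hr
C(t) = C0 * exp(-ke*t) = 434 * exp(-0.32*20)
C(20) = 0.7211 mg/L


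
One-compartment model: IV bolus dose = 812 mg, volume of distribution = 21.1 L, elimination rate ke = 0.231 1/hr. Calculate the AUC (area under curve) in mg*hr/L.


C0 = Dose/Vd = 812/21.1 = 38.4834 mg/L
AUC = C0/ke = 38.4834/0.231
AUC = 166.6 mg*hr/L


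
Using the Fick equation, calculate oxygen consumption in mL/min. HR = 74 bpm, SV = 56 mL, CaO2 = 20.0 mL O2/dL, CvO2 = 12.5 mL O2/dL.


CO = HR*SV = 74*56/1000 = 4.144 L/min
a-v O2 diff = 20.0 - 12.5 = 7.5 mL/dL
VO2 = CO * (CaO2-CvO2) * 10 dL/L
VO2 = 4.144 * 7.5 * 10
VO2 = 310.8 mL/min


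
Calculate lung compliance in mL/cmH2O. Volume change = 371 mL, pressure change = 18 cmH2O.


C = dV / dP
C = 371 / 18
C = 20.61 mL/cmH2O


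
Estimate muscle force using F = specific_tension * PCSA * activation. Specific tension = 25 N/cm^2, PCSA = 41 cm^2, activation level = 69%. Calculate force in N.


F = sigma * PCSA * activation
F = 25 * 41 * 0.69
F = 707.2 N


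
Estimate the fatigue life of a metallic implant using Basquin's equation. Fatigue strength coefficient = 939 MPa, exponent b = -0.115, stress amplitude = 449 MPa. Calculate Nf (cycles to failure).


sigma_a = sigma_f' * (2Nf)^b
2Nf = (sigma_a/sigma_f')^(1/b)
2Nf = (449/939)^(1/-0.115)
2Nf = 611.29995
Nf = 305.6


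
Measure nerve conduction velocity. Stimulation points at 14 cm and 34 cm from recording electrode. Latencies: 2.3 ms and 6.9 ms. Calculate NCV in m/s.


Distance = (34 - 14) / 100 = 0.2 m
dt = (6.9 - 2.3) / 1000 = 0.0046 s
NCV = dist / dt = 43.48 m/s


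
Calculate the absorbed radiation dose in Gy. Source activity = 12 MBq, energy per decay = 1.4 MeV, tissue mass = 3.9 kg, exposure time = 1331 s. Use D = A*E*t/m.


A = 12 MBq = 1.2000e+07 Bq
E = 1.4 MeV = 2.2428e-13 J
D = A*E*t/m = 1.2000e+07*2.2428e-13*1331/3.9
D = 9.1851e-04 Gy


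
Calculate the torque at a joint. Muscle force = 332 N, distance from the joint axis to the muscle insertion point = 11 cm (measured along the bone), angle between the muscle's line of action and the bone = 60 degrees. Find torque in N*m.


Torque = F * d * sin(theta)   (moment arm = d*sin(theta))
d = 11 cm = 0.11 m
Torque = 332 * 0.11 * sin(60)
Torque = 31.63 N*m


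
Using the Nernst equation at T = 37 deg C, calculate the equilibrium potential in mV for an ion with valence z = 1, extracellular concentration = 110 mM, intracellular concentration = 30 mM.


E = (RT/(zF)) * ln(C_out/C_in)
T = 37 + 273.15 = 310.15 K
E = (8.314 * 310.15 / (1 * 96485)) * ln(110/30)
E = 34.72 mV


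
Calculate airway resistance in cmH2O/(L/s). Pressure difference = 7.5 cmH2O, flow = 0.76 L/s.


R = dP / flow
R = 7.5 / 0.76
R = 9.868 cmH2O/(L/s)


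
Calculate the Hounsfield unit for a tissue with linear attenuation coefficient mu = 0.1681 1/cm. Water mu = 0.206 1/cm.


HU = ((mu_tissue - mu_water) / mu_water) * 1000
HU = ((0.1681 - 0.206) / 0.206) * 1000
HU = -184


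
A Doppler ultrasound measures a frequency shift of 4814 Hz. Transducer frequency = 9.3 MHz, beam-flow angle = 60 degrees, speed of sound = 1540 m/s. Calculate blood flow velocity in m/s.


v = fd * c / (2 * f0 * cos(theta))
v = 4814 * 1540 / (2 * 9.3000e+06 * cos(60))
v = 0.7972 m/s


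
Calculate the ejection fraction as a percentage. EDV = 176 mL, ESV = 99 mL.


SV = EDV - ESV = 176 - 99 = 77 mL
EF = SV/EDV * 100 = 77/176 * 100
EF = 43.75%


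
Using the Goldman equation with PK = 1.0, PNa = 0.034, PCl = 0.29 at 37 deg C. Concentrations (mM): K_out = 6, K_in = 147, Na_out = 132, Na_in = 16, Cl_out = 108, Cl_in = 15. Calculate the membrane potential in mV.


Vm = (RT/F)*ln((PK*Ko + PNa*Nao + PCl*Cli)/(PK*Ki + PNa*Nai + PCl*Clo))
Numer = 14.838, Denom = 178.864
Vm = -66.53 mV


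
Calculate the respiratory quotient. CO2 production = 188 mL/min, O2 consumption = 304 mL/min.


RQ = VCO2 / VO2
RQ = 188 / 304
RQ = 0.6184


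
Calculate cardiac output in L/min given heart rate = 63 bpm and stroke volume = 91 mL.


CO = HR * SV
CO = 63 * 91 / 1000
CO = 5.733 L/min


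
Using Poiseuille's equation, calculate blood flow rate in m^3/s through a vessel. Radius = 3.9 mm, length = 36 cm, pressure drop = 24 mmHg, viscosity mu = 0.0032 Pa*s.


Q = pi*r^4*dP / (8*mu*L)
r = 0.0039 m, L = 0.36 m
dP = 24 mmHg = 3199.728 Pa
Q = 2.5234e-04 m^3/s


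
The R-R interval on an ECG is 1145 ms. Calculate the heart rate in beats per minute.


HR = 60 / RR_interval(s)
RR = 1145 ms = 1.145 s
HR = 60 / 1.145 = 52.4 bpm


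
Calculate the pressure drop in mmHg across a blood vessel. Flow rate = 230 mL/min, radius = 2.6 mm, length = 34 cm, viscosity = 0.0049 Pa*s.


dP = 8*mu*L*Q / (pi*r^4)
Q = 230 mL/min = 3.83333e-06 m^3/s
dP = 355.875 Pa = 355.875 / 133.322 mmHg = 2.669 mmHg


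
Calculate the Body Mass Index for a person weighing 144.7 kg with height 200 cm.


BMI = weight / height^2
height = 200 cm = 2 m
BMI = 144.7 / 2^2
BMI = 36.17 kg/m^2


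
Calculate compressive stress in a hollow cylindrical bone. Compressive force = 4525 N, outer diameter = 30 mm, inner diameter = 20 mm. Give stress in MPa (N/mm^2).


A = pi*(r_o^2 - r_i^2)
r_o = 15 mm, r_i = 10 mm
A = 392.699 mm^2
sigma = F/A = 4525 / 392.699
sigma = 11.52 MPa


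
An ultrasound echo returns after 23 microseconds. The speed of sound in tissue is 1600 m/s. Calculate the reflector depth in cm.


depth = c * t / 2
t = 23 us = 2.3000e-05 s
depth = 1600 * 2.3000e-05 / 2
depth = 0.0184 m = 1.84 cm


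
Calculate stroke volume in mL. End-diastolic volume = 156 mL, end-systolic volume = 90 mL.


SV = EDV - ESV
SV = 156 - 90
SV = 66 mL


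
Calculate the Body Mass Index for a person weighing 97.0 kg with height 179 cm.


BMI = weight / height^2
height = 179 cm = 1.79 m
BMI = 97.0 / 1.79^2
BMI = 30.27 kg/m^2


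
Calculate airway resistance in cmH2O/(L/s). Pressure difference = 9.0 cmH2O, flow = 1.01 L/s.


R = dP / flow
R = 9.0 / 1.01
R = 8.911 cmH2O/(L/s)


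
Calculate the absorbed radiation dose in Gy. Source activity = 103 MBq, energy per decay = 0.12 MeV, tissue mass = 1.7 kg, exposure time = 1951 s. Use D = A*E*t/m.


A = 103 MBq = 1.0300e+08 Bq
E = 0.12 MeV = 1.9224e-14 J
D = A*E*t/m = 1.0300e+08*1.9224e-14*1951/1.7
D = 0.002272 Gy


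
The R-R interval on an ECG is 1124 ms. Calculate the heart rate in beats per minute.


HR = 60 / RR_interval(s)
RR = 1124 ms = 1.124 s
HR = 60 / 1.124 = 53.38 bpm


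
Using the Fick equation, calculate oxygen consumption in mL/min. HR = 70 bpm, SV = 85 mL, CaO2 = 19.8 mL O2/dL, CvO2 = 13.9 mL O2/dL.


CO = HR*SV = 70*85/1000 = 5.95 L/min
a-v O2 diff = 19.8 - 13.9 = 5.9 mL/dL
VO2 = CO * (CaO2-CvO2) * 10 dL/L
VO2 = 5.95 * 5.9 * 10
VO2 = 351.1 mL/min


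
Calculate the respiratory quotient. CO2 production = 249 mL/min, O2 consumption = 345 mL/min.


RQ = VCO2 / VO2
RQ = 249 / 345
RQ = 0.7217


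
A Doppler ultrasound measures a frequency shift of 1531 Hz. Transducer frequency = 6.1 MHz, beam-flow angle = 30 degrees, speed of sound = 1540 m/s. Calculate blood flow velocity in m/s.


v = fd * c / (2 * f0 * cos(theta))
v = 1531 * 1540 / (2 * 6.1000e+06 * cos(30))
v = 0.2232 m/s


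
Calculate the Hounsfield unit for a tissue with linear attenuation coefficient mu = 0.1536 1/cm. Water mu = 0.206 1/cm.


HU = ((mu_tissue - mu_water) / mu_water) * 1000
HU = ((0.1536 - 0.206) / 0.206) * 1000
HU = -254.4


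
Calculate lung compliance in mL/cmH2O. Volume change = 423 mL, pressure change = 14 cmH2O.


C = dV / dP
C = 423 / 14
C = 30.21 mL/cmH2O


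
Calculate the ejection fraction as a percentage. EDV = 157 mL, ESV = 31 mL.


SV = EDV - ESV = 157 - 31 = 126 mL
EF = SV/EDV * 100 = 126/157 * 100
EF = 80.25%


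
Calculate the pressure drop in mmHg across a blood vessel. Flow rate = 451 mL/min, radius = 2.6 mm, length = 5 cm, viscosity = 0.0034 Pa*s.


dP = 8*mu*L*Q / (pi*r^4)
Q = 451 mL/min = 7.51667e-06 m^3/s
dP = 71.2067 Pa = 71.2067 / 133.322 mmHg = 0.5341 mmHg


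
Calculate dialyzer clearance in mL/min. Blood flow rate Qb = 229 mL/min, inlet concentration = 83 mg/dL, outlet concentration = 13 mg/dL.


K = Qb * (Cb_in - Cb_out) / Cb_in
K = 229 * (83 - 13) / 83
K = 193.1 mL/min


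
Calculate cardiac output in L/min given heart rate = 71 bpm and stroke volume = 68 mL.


CO = HR * SV
CO = 71 * 68 / 1000
CO = 4.828 L/min


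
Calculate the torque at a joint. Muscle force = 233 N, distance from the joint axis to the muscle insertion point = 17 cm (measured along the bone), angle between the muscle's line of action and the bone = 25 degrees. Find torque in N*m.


Torque = F * d * sin(theta)   (moment arm = d*sin(theta))
d = 17 cm = 0.17 m
Torque = 233 * 0.17 * sin(25)
Torque = 16.74 N*m


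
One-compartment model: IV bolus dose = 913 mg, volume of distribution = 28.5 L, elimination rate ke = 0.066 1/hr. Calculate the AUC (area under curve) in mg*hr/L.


C0 = Dose/Vd = 913/28.5 = 32.0351 mg/L
AUC = C0/ke = 32.0351/0.066
AUC = 485.4 mg*hr/L


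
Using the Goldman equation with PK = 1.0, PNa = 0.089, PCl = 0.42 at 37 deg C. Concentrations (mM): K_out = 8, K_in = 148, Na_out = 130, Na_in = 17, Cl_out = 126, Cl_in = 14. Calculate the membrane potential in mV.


Vm = (RT/F)*ln((PK*Ko + PNa*Nao + PCl*Cli)/(PK*Ki + PNa*Nai + PCl*Clo))
Numer = 25.45, Denom = 202.433
Vm = -55.42 mV


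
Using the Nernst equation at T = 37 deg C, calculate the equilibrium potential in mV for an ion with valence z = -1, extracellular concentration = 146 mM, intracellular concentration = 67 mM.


E = (RT/(zF)) * ln(C_out/C_in)
T = 37 + 273.15 = 310.15 K
E = (8.314 * 310.15 / (-1 * 96485)) * ln(146/67)
E = -20.82 mV


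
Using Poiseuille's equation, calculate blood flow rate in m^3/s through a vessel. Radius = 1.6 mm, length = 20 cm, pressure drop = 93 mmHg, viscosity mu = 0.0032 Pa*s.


Q = pi*r^4*dP / (8*mu*L)
r = 0.0016 m, L = 0.2 m
dP = 93 mmHg = 12398.946 Pa
Q = 4.9859e-05 m^3/s


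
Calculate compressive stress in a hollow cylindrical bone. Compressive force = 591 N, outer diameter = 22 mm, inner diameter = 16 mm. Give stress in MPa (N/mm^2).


A = pi*(r_o^2 - r_i^2)
r_o = 11 mm, r_i = 8 mm
A = 179.071 mm^2
sigma = F/A = 591 / 179.071
sigma = 3.3 MPa


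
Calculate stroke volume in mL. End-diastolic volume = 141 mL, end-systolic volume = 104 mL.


SV = EDV - ESV
SV = 141 - 104
SV = 37 mL


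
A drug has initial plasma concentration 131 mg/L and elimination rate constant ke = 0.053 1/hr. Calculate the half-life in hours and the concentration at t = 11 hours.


t_half = ln(2) / ke = 0.693147 / 0.053 = 13.08 hr
C(t) = C0 * exp(-ke*t) = 131 * exp(-0.053*11)
C(11) = 73.13 mg/L


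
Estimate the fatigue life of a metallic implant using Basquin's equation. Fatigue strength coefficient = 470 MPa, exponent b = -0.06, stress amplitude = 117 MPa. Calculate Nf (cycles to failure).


sigma_a = sigma_f' * (2Nf)^b
2Nf = (sigma_a/sigma_f')^(1/b)
2Nf = (117/470)^(1/-0.06)
2Nf = 1.1619834e+10
Nf = 5.8099e+09


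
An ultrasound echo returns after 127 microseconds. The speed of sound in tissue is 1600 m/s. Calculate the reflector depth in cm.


depth = c * t / 2
t = 127 us = 1.2700e-04 s
depth = 1600 * 1.2700e-04 / 2
depth = 0.1016 m = 10.16 cm


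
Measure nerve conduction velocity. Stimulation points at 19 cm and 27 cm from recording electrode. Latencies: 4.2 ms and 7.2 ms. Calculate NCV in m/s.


Distance = (27 - 19) / 100 = 0.08 m
dt = (7.2 - 4.2) / 1000 = 0.003 s
NCV = dist / dt = 26.67 m/s


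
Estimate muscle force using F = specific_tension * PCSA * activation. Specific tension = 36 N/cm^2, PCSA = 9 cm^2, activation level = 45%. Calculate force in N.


F = sigma * PCSA * activation
F = 36 * 9 * 0.45
F = 145.8 N


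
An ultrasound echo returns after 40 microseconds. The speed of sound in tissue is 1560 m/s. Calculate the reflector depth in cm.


depth = c * t / 2
t = 40 us = 4.0000e-05 s
depth = 1560 * 4.0000e-05 / 2
depth = 0.0312 m = 3.12 cm


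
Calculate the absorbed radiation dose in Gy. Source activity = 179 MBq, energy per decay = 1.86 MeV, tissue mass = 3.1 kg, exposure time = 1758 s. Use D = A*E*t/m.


A = 179 MBq = 1.7900e+08 Bq
E = 1.86 MeV = 2.97972e-13 J
D = A*E*t/m = 1.7900e+08*2.97972e-13*1758/3.1
D = 0.03025 Gy


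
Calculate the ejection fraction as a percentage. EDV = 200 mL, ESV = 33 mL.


SV = EDV - ESV = 200 - 33 = 167 mL
EF = SV/EDV * 100 = 167/200 * 100
EF = 83.5%


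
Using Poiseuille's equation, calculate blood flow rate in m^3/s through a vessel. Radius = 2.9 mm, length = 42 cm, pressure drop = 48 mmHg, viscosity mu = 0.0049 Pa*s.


Q = pi*r^4*dP / (8*mu*L)
r = 0.0029 m, L = 0.42 m
dP = 48 mmHg = 6399.456 Pa
Q = 8.6367e-05 m^3/s


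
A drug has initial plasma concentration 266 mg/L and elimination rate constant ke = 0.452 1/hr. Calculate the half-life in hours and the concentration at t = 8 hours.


t_half = ln(2) / ke = 0.693147 / 0.452 = 1.534 hr
C(t) = C0 * exp(-ke*t) = 266 * exp(-0.452*8)
C(8) = 7.153 mg/L


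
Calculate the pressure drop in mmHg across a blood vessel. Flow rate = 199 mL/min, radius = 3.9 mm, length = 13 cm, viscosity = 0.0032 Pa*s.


dP = 8*mu*L*Q / (pi*r^4)
Q = 199 mL/min = 3.31667e-06 m^3/s
dP = 15.1872 Pa = 15.1872 / 133.322 mmHg = 0.1139 mmHg


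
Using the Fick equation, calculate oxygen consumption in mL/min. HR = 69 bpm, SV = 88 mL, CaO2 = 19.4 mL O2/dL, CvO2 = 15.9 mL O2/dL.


CO = HR*SV = 69*88/1000 = 6.072 L/min
a-v O2 diff = 19.4 - 15.9 = 3.5 mL/dL
VO2 = CO * (CaO2-CvO2) * 10 dL/L
VO2 = 6.072 * 3.5 * 10
VO2 = 212.5 mL/min


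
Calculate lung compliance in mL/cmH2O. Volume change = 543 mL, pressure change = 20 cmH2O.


C = dV / dP
C = 543 / 20
C = 27.15 mL/cmH2O


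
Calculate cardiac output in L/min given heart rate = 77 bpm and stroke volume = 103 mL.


CO = HR * SV
CO = 77 * 103 / 1000
CO = 7.931 L/min


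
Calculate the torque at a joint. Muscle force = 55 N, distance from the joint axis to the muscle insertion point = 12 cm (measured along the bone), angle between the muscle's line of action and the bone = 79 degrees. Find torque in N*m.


Torque = F * d * sin(theta)   (moment arm = d*sin(theta))
d = 12 cm = 0.12 m
Torque = 55 * 0.12 * sin(79)
Torque = 6.479 N*m


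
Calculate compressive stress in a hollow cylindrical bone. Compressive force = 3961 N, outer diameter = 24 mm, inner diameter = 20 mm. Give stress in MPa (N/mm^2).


A = pi*(r_o^2 - r_i^2)
r_o = 12 mm, r_i = 10 mm
A = 138.23 mm^2
sigma = F/A = 3961 / 138.23
sigma = 28.66 MPa


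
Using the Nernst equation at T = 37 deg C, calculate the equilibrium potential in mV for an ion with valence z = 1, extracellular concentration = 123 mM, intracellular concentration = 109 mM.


E = (RT/(zF)) * ln(C_out/C_in)
T = 37 + 273.15 = 310.15 K
E = (8.314 * 310.15 / (1 * 96485)) * ln(123/109)
E = 3.229 mV


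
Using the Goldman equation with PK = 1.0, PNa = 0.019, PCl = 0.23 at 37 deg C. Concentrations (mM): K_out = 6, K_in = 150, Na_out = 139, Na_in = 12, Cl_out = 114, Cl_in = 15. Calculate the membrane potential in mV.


Vm = (RT/F)*ln((PK*Ko + PNa*Nao + PCl*Cli)/(PK*Ki + PNa*Nai + PCl*Clo))
Numer = 12.091, Denom = 176.448
Vm = -71.64 mV


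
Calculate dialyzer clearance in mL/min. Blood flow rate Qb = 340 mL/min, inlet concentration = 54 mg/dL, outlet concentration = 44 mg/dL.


K = Qb * (Cb_in - Cb_out) / Cb_in
K = 340 * (54 - 44) / 54
K = 62.96 mL/min


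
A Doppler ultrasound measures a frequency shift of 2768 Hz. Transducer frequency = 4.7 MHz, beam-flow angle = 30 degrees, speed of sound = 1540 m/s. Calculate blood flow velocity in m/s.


v = fd * c / (2 * f0 * cos(theta))
v = 2768 * 1540 / (2 * 4.7000e+06 * cos(30))
v = 0.5236 m/s


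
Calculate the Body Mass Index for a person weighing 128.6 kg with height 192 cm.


BMI = weight / height^2
height = 192 cm = 1.92 m
BMI = 128.6 / 1.92^2
BMI = 34.88 kg/m^2


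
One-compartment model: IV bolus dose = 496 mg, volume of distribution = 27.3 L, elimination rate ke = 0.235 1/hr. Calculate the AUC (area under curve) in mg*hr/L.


C0 = Dose/Vd = 496/27.3 = 18.1685 mg/L
AUC = C0/ke = 18.1685/0.235
AUC = 77.31 mg*hr/L


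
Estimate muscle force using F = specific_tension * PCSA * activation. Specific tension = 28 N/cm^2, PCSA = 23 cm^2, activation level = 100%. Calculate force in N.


F = sigma * PCSA * activation
F = 28 * 23 * 1
F = 644 N


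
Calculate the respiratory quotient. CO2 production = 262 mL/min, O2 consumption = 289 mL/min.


RQ = VCO2 / VO2
RQ = 262 / 289
RQ = 0.9066


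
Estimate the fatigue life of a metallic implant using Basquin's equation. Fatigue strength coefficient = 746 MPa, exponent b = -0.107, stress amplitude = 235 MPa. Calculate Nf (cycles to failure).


sigma_a = sigma_f' * (2Nf)^b
2Nf = (sigma_a/sigma_f')^(1/b)
2Nf = (235/746)^(1/-0.107)
2Nf = 48810.549
Nf = 2.441e+04


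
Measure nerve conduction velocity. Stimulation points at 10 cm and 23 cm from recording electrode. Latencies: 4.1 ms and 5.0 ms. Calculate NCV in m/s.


Distance = (23 - 10) / 100 = 0.13 m
dt = (5.0 - 4.1) / 1000 = 9.0000e-04 s
NCV = dist / dt = 144.4 m/s


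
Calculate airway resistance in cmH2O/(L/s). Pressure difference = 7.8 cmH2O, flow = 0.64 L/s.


R = dP / flow
R = 7.8 / 0.64
R = 12.19 cmH2O/(L/s)


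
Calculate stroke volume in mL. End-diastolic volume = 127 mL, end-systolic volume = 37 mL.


SV = EDV - ESV
SV = 127 - 37
SV = 90 mL


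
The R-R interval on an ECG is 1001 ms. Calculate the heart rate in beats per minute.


HR = 60 / RR_interval(s)
RR = 1001 ms = 1.001 s
HR = 60 / 1.001 = 59.94 bpm


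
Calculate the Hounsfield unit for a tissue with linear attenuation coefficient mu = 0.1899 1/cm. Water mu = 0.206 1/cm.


HU = ((mu_tissue - mu_water) / mu_water) * 1000
HU = ((0.1899 - 0.206) / 0.206) * 1000
HU = -78.16


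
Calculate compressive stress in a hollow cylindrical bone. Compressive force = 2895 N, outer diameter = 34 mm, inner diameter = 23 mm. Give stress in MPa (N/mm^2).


A = pi*(r_o^2 - r_i^2)
r_o = 17 mm, r_i = 11.5 mm
A = 492.445 mm^2
sigma = F/A = 2895 / 492.445
sigma = 5.879 MPa


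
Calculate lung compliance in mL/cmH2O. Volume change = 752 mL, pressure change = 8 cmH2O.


C = dV / dP
C = 752 / 8
C = 94 mL/cmH2O


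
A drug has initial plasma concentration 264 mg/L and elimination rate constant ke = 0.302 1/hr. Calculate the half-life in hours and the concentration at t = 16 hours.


t_half = ln(2) / ke = 0.693147 / 0.302 = 2.295 hr
C(t) = C0 * exp(-ke*t) = 264 * exp(-0.302*16)
C(16) = 2.104 mg/L


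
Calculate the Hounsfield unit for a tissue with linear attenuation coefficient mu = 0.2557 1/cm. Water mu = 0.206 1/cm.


HU = ((mu_tissue - mu_water) / mu_water) * 1000
HU = ((0.2557 - 0.206) / 0.206) * 1000
HU = 241.3


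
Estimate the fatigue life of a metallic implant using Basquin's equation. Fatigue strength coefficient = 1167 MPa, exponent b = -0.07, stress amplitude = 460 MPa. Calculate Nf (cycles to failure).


sigma_a = sigma_f' * (2Nf)^b
2Nf = (sigma_a/sigma_f')^(1/b)
2Nf = (460/1167)^(1/-0.07)
2Nf = 596898.31
Nf = 2.984e+05


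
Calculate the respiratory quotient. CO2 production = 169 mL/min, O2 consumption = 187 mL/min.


RQ = VCO2 / VO2
RQ = 169 / 187
RQ = 0.9037


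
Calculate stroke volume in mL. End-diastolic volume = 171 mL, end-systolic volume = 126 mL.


SV = EDV - ESV
SV = 171 - 126
SV = 45 mL


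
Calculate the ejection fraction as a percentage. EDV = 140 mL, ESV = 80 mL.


SV = EDV - ESV = 140 - 80 = 60 mL
EF = SV/EDV * 100 = 60/140 * 100
EF = 42.86%


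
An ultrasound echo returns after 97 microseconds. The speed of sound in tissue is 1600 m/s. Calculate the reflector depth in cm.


depth = c * t / 2
t = 97 us = 9.7000e-05 s
depth = 1600 * 9.7000e-05 / 2
depth = 0.0776 m = 7.76 cm


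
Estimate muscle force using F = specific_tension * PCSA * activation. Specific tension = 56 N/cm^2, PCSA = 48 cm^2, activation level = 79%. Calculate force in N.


F = sigma * PCSA * activation
F = 56 * 48 * 0.79
F = 2124 N


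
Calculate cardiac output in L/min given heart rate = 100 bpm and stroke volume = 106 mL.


CO = HR * SV
CO = 100 * 106 / 1000
CO = 10.6 L/min


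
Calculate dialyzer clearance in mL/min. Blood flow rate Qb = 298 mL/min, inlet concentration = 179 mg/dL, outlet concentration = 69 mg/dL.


K = Qb * (Cb_in - Cb_out) / Cb_in
K = 298 * (179 - 69) / 179
K = 183.1 mL/min


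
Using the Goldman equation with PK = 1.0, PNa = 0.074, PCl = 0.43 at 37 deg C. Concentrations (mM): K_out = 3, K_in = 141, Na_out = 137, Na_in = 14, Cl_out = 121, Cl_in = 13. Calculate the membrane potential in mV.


Vm = (RT/F)*ln((PK*Ko + PNa*Nao + PCl*Cli)/(PK*Ki + PNa*Nai + PCl*Clo))
Numer = 18.728, Denom = 194.066
Vm = -62.49 mV


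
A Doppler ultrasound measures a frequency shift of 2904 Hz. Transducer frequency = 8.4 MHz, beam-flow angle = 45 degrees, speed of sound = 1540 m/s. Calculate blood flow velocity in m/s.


v = fd * c / (2 * f0 * cos(theta))
v = 2904 * 1540 / (2 * 8.4000e+06 * cos(45))
v = 0.3765 m/s


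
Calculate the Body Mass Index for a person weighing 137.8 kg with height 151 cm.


BMI = weight / height^2
height = 151 cm = 1.51 m
BMI = 137.8 / 1.51^2
BMI = 60.44 kg/m^2


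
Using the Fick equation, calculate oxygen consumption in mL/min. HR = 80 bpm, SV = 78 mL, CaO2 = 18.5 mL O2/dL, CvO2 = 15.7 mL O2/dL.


CO = HR*SV = 80*78/1000 = 6.24 L/min
a-v O2 diff = 18.5 - 15.7 = 2.8 mL/dL
VO2 = CO * (CaO2-CvO2) * 10 dL/L
VO2 = 6.24 * 2.8 * 10
VO2 = 174.7 mL/min


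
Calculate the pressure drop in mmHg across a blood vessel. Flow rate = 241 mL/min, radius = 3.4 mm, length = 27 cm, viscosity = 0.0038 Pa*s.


dP = 8*mu*L*Q / (pi*r^4)
Q = 241 mL/min = 4.01667e-06 m^3/s
dP = 78.5304 Pa = 78.5304 / 133.322 mmHg = 0.589 mmHg


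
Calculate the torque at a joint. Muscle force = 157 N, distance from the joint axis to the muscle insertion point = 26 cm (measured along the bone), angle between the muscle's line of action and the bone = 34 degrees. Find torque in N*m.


Torque = F * d * sin(theta)   (moment arm = d*sin(theta))
d = 26 cm = 0.26 m
Torque = 157 * 0.26 * sin(34)
Torque = 22.83 N*m


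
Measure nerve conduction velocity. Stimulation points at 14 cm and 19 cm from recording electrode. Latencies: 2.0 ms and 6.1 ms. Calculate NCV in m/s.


Distance = (19 - 14) / 100 = 0.05 m
dt = (6.1 - 2.0) / 1000 = 0.0041 s
NCV = dist / dt = 12.2 m/s


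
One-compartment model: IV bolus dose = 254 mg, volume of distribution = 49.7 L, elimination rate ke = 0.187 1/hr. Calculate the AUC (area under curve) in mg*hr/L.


C0 = Dose/Vd = 254/49.7 = 5.11066 mg/L
AUC = C0/ke = 5.11066/0.187
AUC = 27.33 mg*hr/L


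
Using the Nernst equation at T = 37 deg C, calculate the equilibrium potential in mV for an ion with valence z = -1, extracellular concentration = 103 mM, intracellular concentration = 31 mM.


E = (RT/(zF)) * ln(C_out/C_in)
T = 37 + 273.15 = 310.15 K
E = (8.314 * 310.15 / (-1 * 96485)) * ln(103/31)
E = -32.09 mV


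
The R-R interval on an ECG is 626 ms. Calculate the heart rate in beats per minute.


HR = 60 / RR_interval(s)
RR = 626 ms = 0.626 s
HR = 60 / 0.626 = 95.85 bpm


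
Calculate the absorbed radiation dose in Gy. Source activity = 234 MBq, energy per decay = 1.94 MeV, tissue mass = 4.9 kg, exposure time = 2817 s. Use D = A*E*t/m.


A = 234 MBq = 2.3400e+08 Bq
E = 1.94 MeV = 3.10788e-13 J
D = A*E*t/m = 2.3400e+08*3.10788e-13*2817/4.9
D = 0.04181 Gy


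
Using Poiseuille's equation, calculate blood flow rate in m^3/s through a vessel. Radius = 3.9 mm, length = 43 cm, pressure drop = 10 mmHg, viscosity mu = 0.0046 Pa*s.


Q = pi*r^4*dP / (8*mu*L)
r = 0.0039 m, L = 0.43 m
dP = 10 mmHg = 1333.22 Pa
Q = 6.1234e-05 m^3/s


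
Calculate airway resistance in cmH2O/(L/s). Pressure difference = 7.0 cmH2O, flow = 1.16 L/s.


R = dP / flow
R = 7.0 / 1.16
R = 6.034 cmH2O/(L/s)


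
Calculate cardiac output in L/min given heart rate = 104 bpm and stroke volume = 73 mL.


CO = HR * SV
CO = 104 * 73 / 1000
CO = 7.592 L/min


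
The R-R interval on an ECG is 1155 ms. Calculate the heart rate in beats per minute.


HR = 60 / RR_interval(s)
RR = 1155 ms = 1.155 s
HR = 60 / 1.155 = 51.95 bpm
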